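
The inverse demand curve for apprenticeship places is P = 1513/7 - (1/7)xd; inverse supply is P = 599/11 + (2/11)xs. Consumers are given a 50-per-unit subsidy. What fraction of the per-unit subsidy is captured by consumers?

Pre-subsidy: 1513/7 - (1/7)x = 599/11 + (2/11)x gives x* = 498 and P* = 145.
With the rebate, buyers effectively pay Pb = Ps − 50, where Ps is the price sellers receive.
On the curves, Pb = 1513/7 - (1/7)x and Ps = 599/11 + (2/11)x; the wedge Ps − Pb = 50 gives 599/11 + (2/11)x − (1513/7 - (1/7)x) = 50, so x' = 652.
Then Pb = 1513/7 − (1/7)·652 = 123 and Ps = 599/11 + (2/11)·652 = 173.
Buyers' price falls by P* − Pb = 145 − 123 = 22; sellers' price rises by Ps − P* = 173 − 145 = 28.
So consumers capture 22/50 = 0.44 of each unit of subsidy.

Consumer share = 0.44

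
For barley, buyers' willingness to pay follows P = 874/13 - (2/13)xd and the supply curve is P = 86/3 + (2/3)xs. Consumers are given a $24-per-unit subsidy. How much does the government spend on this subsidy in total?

Government cost = $1830

Pre-subsidy: 874/13 - (2/13)x = 86/3 + (2/3)x gives x* = 47 and P* = 60.
With the rebate, buyers effectively pay Pb = Ps − 24, where Ps is the price sellers receive.
On the curves, Pb = 874/13 - (2/13)x and Ps = 86/3 + (2/3)x; the wedge Ps − Pb = 24 gives 86/3 + (2/3)x − (874/13 - (2/13)x) = 24, so x' = 76.25.
Then Pb = 874/13 − (2/13)·76.25 = 55.5 and Ps = 86/3 + (2/3)·76.25 = 79.5.
Government outlay = subsidy × quantity = 24 × 76.25 = 1830.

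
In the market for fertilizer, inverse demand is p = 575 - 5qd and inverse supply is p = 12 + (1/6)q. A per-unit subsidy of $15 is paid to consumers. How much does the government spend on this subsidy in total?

Pre-subsidy: 575 - 5q = 12 + (1/6)q gives q* = 3378/31 and p* = 935/31.
With the rebate, buyers effectively pay pb = ps − 15, where ps is the price sellers receive.
On the curves, pb = 575 - 5q and ps = 12 + (1/6)q; the wedge ps − pb = 15 gives 12 + (1/6)q − (575 - 5q) = 15, so q' = 3468/31.
Then pb = 575 − 5·(3468/31) = 485/31 and ps = 12 + (1/6)·(3468/31) = 950/31.
Government outlay = subsidy × quantity = 15 × 3468/31 = 52020/31.

Government cost = 52020/31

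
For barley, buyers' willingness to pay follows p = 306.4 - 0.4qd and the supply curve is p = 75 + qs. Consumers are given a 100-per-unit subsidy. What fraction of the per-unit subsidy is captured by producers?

Producer share = 5/7

Pre-subsidy: 306.4 - 0.4q = 75 + q gives q* = 1157/7 and p* = 1682/7.
With the rebate, buyers effectively pay pb = ps − 100, where ps is the price sellers receive.
On the curves, pb = 306.4 - 0.4q and ps = 75 + q; the wedge ps − pb = 100 gives 75 + q − (306.4 - 0.4q) = 100, so q' = 1657/7.
Then pb = 306.4 − 0.4·(1657/7) = 1482/7 and ps = 75 + 1·(1657/7) = 2182/7.
Buyers' price falls by p* − pb = 1682/7 − 1482/7 = 200/7; sellers' price rises by ps − p* = 2182/7 − 1682/7 = 500/7.
So producers capture (500/7)/100 = 5/7 of each unit of subsidy.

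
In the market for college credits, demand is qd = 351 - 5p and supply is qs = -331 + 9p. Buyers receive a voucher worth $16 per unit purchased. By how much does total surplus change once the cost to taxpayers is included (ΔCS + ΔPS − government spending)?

Pre-subsidy: 351 - 5p = -331 + 9p gives p* = 341/7, q* = 752/7.
With the rebate, buyers effectively pay pb = ps − 16, where ps is the price sellers receive.
Demand in terms of ps becomes qd = 351 − 5(ps − 16) = 431 - 5ps. Setting this equal to supply: 431 - 5ps = -331 + 9ps, so ps = 381/7.
Buyers pay pb = 381/7 − 16 = 269/7; q' = -331 + 9·(381/7) = 1112/7.
ΔCS = ½(752/7 + 1112/7)(341/7 − 269/7) = 67104/49; ΔPS = ½(752/7 + 1112/7)(381/7 − 341/7) = 37280/49.
Government spending = 16 × 1112/7 = 17792/7.
Net change = 67104/49 + 37280/49 − 17792/7 = -2880/7. The loss equals the DWL triangle ½·16·360/7.

Net change in total surplus = -2880/7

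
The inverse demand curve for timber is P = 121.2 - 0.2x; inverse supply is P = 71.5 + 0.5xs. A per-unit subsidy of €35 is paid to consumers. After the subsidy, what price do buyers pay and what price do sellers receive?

Buyers pay €97; sellers receive €132

Pre-subsidy: 121.2 - 0.2x = 71.5 + 0.5x gives x* = 71 and P* = 107.
With the rebate, buyers effectively pay Pb = Ps − 35, where Ps is the price sellers receive.
On the curves, Pb = 121.2 - 0.2x and Ps = 71.5 + 0.5x; the wedge Ps − Pb = 35 gives 71.5 + 0.5x − (121.2 - 0.2x) = 35, so x' = 121.
Then Pb = 121.2 − 0.2·121 = 97 and Ps = 71.5 + 0.5·121 = 132.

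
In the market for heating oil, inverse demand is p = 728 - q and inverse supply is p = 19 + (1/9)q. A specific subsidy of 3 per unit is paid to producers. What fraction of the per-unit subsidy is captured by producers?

Pre-subsidy: 728 - q = 19 + (1/9)q gives q* = 638.1 and p* = 89.9.
With the subsidy, sellers receive ps = pb + 3 for each unit, where pb is the price buyers pay.
On the curves, pb = 728 - q and ps = 19 + (1/9)q; the wedge ps − pb = 3 gives 19 + (1/9)q − (728 - q) = 3, so q' = 640.8.
Then pb = 728 − 1·640.8 = 87.2 and ps = 19 + (1/9)·640.8 = 90.2.
Buyers' price falls by p* − pb = 89.9 − 87.2 = 2.7; sellers' price rises by ps − p* = 90.2 − 89.9 = 0.3.
So producers capture 0.3/3 = 0.1 of each unit of subsidy.

Producer share = 0.1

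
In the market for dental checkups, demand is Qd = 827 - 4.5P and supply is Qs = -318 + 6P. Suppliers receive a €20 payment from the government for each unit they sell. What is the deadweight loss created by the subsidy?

Pre-subsidy: 827 - 4.5P = -318 + 6P gives P* = 2290/21, Q* = 2354/7.
With the subsidy, sellers receive Ps = Pb + 20 for each unit, where Pb is the price buyers pay.
Supply in terms of Pb becomes Qs = -318 + 6(Pb + 20) = -198 + 6Pb. Setting this equal to demand: 827 - 4.5Pb = -198 + 6Pb, so Pb = 2050/21.
Sellers receive Ps = 2050/21 + 20 = 2470/21; Q' = 827 − 4.5·(2050/21) = 2714/7.
The subsidy expands output by 2714/7 − 2354/7 = 360/7 past the efficient level; on those units the gap between marginal cost and willingness to pay runs from 0 up to 20.
DWL = ½ × 20 × 360/7 = 3600/7.

Deadweight loss = 3600/7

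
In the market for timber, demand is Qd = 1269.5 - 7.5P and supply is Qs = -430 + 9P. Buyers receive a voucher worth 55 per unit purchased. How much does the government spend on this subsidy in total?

Government cost = 39710

Pre-subsidy: 1269.5 - 7.5P = -430 + 9P gives P* = 103, Q* = 497.
With the rebate, buyers effectively pay Pb = Ps − 55, where Ps is the price sellers receive.
Demand in terms of Ps becomes Qd = 1269.5 − 7.5(Ps − 55) = 1682 - 7.5Ps. Setting this equal to supply: 1682 - 7.5Ps = -430 + 9Ps, so Ps = 128.
Buyers pay Pb = 128 − 55 = 73; Q' = -430 + 9·128 = 722.
Government outlay = subsidy × quantity = 55 × 722 = 39710.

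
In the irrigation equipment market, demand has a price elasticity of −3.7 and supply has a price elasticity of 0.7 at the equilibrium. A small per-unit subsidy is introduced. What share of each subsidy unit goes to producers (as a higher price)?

For a small subsidy around the equilibrium, the benefit split depends on the relative slopes, which at a point are proportional to the elasticities.
Buyer share = εs/(εs + |εd|) = 0.7/(0.7 + 3.7) = 7/44; seller share = |εd|/(εs + |εd|) = 37/44.
So producers capture 37/44 of the subsidy.

Producer share = 37/44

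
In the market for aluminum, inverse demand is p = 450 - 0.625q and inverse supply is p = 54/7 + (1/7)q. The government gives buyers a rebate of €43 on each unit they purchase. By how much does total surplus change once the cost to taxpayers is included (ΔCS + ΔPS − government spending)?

Net change in total surplus = -€1204

Pre-subsidy: 450 - 0.625q = 54/7 + (1/7)q gives q* = 576 and p* = 90.
With the rebate, buyers effectively pay pb = ps − 43, where ps is the price sellers receive.
On the curves, pb = 450 - 0.625q and ps = 54/7 + (1/7)q; the wedge ps − pb = 43 gives 54/7 + (1/7)q − (450 - 0.625q) = 43, so q' = 632.
Then pb = 450 − 0.625·632 = 55 and ps = 54/7 + (1/7)·632 = 98.
ΔCS = ½(576 + 632)(90 − 55) = 21140; ΔPS = ½(576 + 632)(98 − 90) = 4832.
Government spending = 43 × 632 = 27176.
Net change = 21140 + 4832 − 27176 = -1204. The loss equals the DWL triangle ½·43·56.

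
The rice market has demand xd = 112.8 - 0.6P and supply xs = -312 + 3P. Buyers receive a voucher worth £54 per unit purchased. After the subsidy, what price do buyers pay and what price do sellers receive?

Pre-subsidy: 112.8 - 0.6P = -312 + 3P gives P* = 118, x* = 42.
With the rebate, buyers effectively pay Pb = Ps − 54, where Ps is the price sellers receive.
Demand in terms of Ps becomes xd = 112.8 − 0.6(Ps − 54) = 145.2 - 0.6Ps. Setting this equal to supply: 145.2 - 0.6Ps = -312 + 3Ps, so Ps = 127.
Buyers pay Pb = 127 − 54 = 73; x' = -312 + 3·127 = 69.

Buyers pay £73; sellers receive £127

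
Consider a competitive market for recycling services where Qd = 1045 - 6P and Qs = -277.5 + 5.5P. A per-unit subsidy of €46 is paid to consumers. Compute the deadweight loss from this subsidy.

Deadweight loss = €3036

Pre-subsidy: 1045 - 6P = -277.5 + 5.5P gives P* = 115, Q* = 355.
With the rebate, buyers effectively pay Pb = Ps − 46, where Ps is the price sellers receive.
Demand in terms of Ps becomes Qd = 1045 − 6(Ps − 46) = 1321 - 6Ps. Setting this equal to supply: 1321 - 6Ps = -277.5 + 5.5Ps, so Ps = 139.
Buyers pay Pb = 139 − 46 = 93; Q' = -277.5 + 5.5·139 = 487.
The subsidy expands output by 487 − 355 = 132 past the efficient level; on those units the gap between marginal cost and willingness to pay runs from 0 up to 46.
DWL = ½ × 46 × 132 = 3036.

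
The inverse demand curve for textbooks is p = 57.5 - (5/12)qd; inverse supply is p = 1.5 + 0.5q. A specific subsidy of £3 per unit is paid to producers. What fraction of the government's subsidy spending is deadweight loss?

DWL / government spending = 3/118

Pre-subsidy: 57.5 - (5/12)q = 1.5 + 0.5q gives q* = 672/11 and p* = 705/22.
With the subsidy, sellers receive ps = pb + 3 for each unit, where pb is the price buyers pay.
On the curves, pb = 57.5 - (5/12)q and ps = 1.5 + 0.5q; the wedge ps − pb = 3 gives 1.5 + 0.5q − (57.5 - (5/12)q) = 3, so q' = 708/11.
Then pb = 57.5 − (5/12)·(708/11) = 675/22 and ps = 1.5 + 0.5·(708/11) = 741/22.
ΔCS = ½(672/11 + 708/11)(705/22 − 675/22) = 10350/121; ΔPS = ½(672/11 + 708/11)(741/22 − 705/22) = 12420/121.
Government spending = 3 × 708/11 = 2124/11.
DWL = ½ × 3 × (708/11 − 672/11) = 54/11; fraction = (54/11) / (2124/11) = 3/118.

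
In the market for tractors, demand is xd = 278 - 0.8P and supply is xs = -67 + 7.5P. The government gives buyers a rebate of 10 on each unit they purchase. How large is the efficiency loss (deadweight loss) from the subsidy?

Pre-subsidy: 278 - 0.8P = -67 + 7.5P gives P* = 3450/83, x* = 20314/83.
With the rebate, buyers effectively pay Pb = Ps − 10, where Ps is the price sellers receive.
Demand in terms of Ps becomes xd = 278 − 0.8(Ps − 10) = 286 - 0.8Ps. Setting this equal to supply: 286 - 0.8Ps = -67 + 7.5Ps, so Ps = 3530/83.
Buyers pay Pb = 3530/83 − 10 = 2700/83; x' = -67 + 7.5·(3530/83) = 20914/83.
The subsidy expands output by 20914/83 − 20314/83 = 600/83 past the efficient level; on those units the gap between marginal cost and willingness to pay runs from 0 up to 10.
DWL = ½ × 10 × 600/83 = 3000/83.

Deadweight loss = 3000/83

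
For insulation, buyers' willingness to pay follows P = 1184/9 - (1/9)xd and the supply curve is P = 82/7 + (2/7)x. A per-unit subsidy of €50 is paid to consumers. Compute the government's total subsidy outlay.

Government cost = €21400

Pre-subsidy: 1184/9 - (1/9)x = 82/7 + (2/7)x gives x* = 302 and P* = 98.
With the rebate, buyers effectively pay Pb = Ps − 50, where Ps is the price sellers receive.
On the curves, Pb = 1184/9 - (1/9)x and Ps = 82/7 + (2/7)x; the wedge Ps − Pb = 50 gives 82/7 + (2/7)x − (1184/9 - (1/9)x) = 50, so x' = 428.
Then Pb = 1184/9 − (1/9)·428 = 84 and Ps = 82/7 + (2/7)·428 = 134.
Government outlay = subsidy × quantity = 50 × 428 = 21400.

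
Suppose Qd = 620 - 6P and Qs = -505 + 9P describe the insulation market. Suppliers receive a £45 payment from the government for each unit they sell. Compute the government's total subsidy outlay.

Government cost = £14940

Pre-subsidy: 620 - 6P = -505 + 9P gives P* = 75, Q* = 170.
With the subsidy, sellers receive Ps = Pb + 45 for each unit, where Pb is the price buyers pay.
Supply in terms of Pb becomes Qs = -505 + 9(Pb + 45) = -100 + 9Pb. Setting this equal to demand: 620 - 6Pb = -100 + 9Pb, so Pb = 48.
Sellers receive Ps = 48 + 45 = 93; Q' = 620 − 6·48 = 332.
Government outlay = subsidy × quantity = 45 × 332 = 14940.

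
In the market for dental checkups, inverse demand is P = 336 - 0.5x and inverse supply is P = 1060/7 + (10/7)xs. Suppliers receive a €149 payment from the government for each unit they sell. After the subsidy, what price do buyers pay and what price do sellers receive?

Pre-subsidy: 336 - 0.5x = 1060/7 + (10/7)x gives x* = 2584/27 and P* = 7780/27.
With the subsidy, sellers receive Ps = Pb + 149 for each unit, where Pb is the price buyers pay.
On the curves, Pb = 336 - 0.5x and Ps = 1060/7 + (10/7)x; the wedge Ps − Pb = 149 gives 1060/7 + (10/7)x − (336 - 0.5x) = 149, so x' = 4670/27.
Then Pb = 336 − 0.5·(4670/27) = 6737/27 and Ps = 1060/7 + (10/7)·(4670/27) = 10760/27.

Buyers pay 6737/27; sellers receive 10760/27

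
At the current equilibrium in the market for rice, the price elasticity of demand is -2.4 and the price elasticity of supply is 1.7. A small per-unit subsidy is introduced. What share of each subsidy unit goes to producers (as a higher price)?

For a small subsidy around the equilibrium, the benefit split depends on the relative slopes, which at a point are proportional to the elasticities.
Buyer share = εs/(εs + |εd|) = 1.7/(1.7 + 2.4) = 17/41; seller share = |εd|/(εs + |εd|) = 24/41.
So producers capture 24/41 of the subsidy.

Producer share = 24/41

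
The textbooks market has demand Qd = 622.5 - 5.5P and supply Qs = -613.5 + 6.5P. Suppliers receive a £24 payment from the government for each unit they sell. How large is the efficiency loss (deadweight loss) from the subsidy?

Deadweight loss = £858

Pre-subsidy: 622.5 - 5.5P = -613.5 + 6.5P gives P* = 103, Q* = 56.
With the subsidy, sellers receive Ps = Pb + 24 for each unit, where Pb is the price buyers pay.
Supply in terms of Pb becomes Qs = -613.5 + 6.5(Pb + 24) = -457.5 + 6.5Pb. Setting this equal to demand: 622.5 - 5.5Pb = -457.5 + 6.5Pb, so Pb = 90.
Sellers receive Ps = 90 + 24 = 114; Q' = 622.5 − 5.5·90 = 127.5.
The subsidy expands output by 127.5 − 56 = 71.5 past the efficient level; on those units the gap between marginal cost and willingness to pay runs from 0 up to 24.
DWL = ½ × 24 × 71.5 = 858.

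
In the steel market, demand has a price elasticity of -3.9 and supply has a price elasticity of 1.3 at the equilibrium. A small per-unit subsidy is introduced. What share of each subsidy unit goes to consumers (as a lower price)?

For a small subsidy around the equilibrium, the benefit split depends on the relative slopes, which at a point are proportional to the elasticities.
Buyer share = εs/(εs + |εd|) = 1.3/(1.3 + 3.9) = 0.25; seller share = |εd|/(εs + |εd|) = 0.75.

Consumer share = 0.25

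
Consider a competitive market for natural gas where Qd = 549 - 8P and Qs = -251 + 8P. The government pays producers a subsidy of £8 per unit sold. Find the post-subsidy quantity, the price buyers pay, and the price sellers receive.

Q' = 181; buyers pay £46; sellers receive £54

Pre-subsidy: 549 - 8P = -251 + 8P gives P* = 50, Q* = 149.
With the subsidy, sellers receive Ps = Pb + 8 for each unit, where Pb is the price buyers pay.
Supply in terms of Pb becomes Qs = -251 + 8(Pb + 8) = -187 + 8Pb. Setting this equal to demand: 549 - 8Pb = -187 + 8Pb, so Pb = 46.
Sellers receive Ps = 46 + 8 = 54; Q' = 549 − 8·46 = 181.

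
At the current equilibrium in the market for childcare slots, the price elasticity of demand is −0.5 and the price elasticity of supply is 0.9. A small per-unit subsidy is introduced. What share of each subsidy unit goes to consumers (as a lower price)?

For a small subsidy around the equilibrium, the benefit split depends on the relative slopes, which at a point are proportional to the elasticities.
Buyer share = εs/(εs + |εd|) = 0.9/(0.9 + 0.5) = 9/14; seller share = |εd|/(εs + |εd|) = 5/14.

Consumer share = 9/14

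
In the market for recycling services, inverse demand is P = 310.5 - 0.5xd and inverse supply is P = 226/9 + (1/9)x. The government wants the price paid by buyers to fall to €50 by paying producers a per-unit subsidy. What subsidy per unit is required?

At a buyer price of 50, quantity demanded is 621 − 2·50 = 521.
Sellers supply 521 only when they receive Ps = 226/9 + (1/9)·521 = 83.
s = Ps − Pb = 83 − 50 = 33.

Required subsidy s = €33 per unit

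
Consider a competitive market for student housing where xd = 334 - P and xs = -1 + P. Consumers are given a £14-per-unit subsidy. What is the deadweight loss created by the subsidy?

Pre-subsidy: 334 - P = -1 + P gives P* = 167.5, x* = 166.5.
With the rebate, buyers effectively pay Pb = Ps − 14, where Ps is the price sellers receive.
Demand in terms of Ps becomes xd = 334 − 1(Ps − 14) = 348 - Ps. Setting this equal to supply: 348 - Ps = -1 + Ps, so Ps = 174.5.
Buyers pay Pb = 174.5 − 14 = 160.5; x' = -1 + 1·174.5 = 173.5.
The subsidy expands output by 173.5 − 166.5 = 7 past the efficient level; on those units the gap between marginal cost and willingness to pay runs from 0 up to 14.
DWL = ½ × 14 × 7 = 49.

Deadweight loss = £49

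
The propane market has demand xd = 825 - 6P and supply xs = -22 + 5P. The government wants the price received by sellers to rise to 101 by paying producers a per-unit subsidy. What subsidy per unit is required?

Required subsidy s = 44 per unit

At a seller price of 101, quantity supplied is -22 + 5·101 = 483.
Buyers absorb 483 only when they pay Pb with 825 − 6·Pb = 483, i.e. Pb = 57.
s = Ps − Pb = 101 − 57 = 44.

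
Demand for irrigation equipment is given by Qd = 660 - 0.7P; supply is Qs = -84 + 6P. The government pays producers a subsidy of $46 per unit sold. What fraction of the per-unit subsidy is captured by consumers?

Pre-subsidy: 660 - 0.7P = -84 + 6P gives P* = 7440/67, Q* = 39012/67.
With the subsidy, sellers receive Ps = Pb + 46 for each unit, where Pb is the price buyers pay.
Supply in terms of Pb becomes Qs = -84 + 6(Pb + 46) = 192 + 6Pb. Setting this equal to demand: 660 - 0.7Pb = 192 + 6Pb, so Pb = 4680/67.
Sellers receive Ps = 4680/67 + 46 = 7762/67; Q' = 660 − 0.7·(4680/67) = 40944/67.
Buyers' price falls by P* − Pb = 7440/67 − 4680/67 = 2760/67; sellers' price rises by Ps − P* = 7762/67 − 7440/67 = 322/67.
So consumers capture (2760/67)/46 = 60/67 of each unit of subsidy.

Consumer share = 60/67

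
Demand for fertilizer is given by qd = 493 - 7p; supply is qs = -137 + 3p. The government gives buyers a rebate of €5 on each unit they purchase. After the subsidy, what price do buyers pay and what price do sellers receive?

Pre-subsidy: 493 - 7p = -137 + 3p gives p* = 63, q* = 52.
With the rebate, buyers effectively pay pb = ps − 5, where ps is the price sellers receive.
Demand in terms of ps becomes qd = 493 − 7(ps − 5) = 528 - 7ps. Setting this equal to supply: 528 - 7ps = -137 + 3ps, so ps = 66.5.
Buyers pay pb = 66.5 − 5 = 61.5; q' = -137 + 3·66.5 = 62.5.

Buyers pay €61.5; sellers receive €66.5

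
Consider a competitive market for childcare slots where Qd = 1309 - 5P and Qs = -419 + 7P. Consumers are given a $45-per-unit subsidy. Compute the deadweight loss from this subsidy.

Pre-subsidy: 1309 - 5P = -419 + 7P gives P* = 144, Q* = 589.
With the rebate, buyers effectively pay Pb = Ps − 45, where Ps is the price sellers receive.
Demand in terms of Ps becomes Qd = 1309 − 5(Ps − 45) = 1534 - 5Ps. Setting this equal to supply: 1534 - 5Ps = -419 + 7Ps, so Ps = 162.75.
Buyers pay Pb = 162.75 − 45 = 117.75; Q' = -419 + 7·162.75 = 720.25.
The subsidy expands output by 720.25 − 589 = 131.25 past the efficient level; on those units the gap between marginal cost and willingness to pay runs from 0 up to 45.
DWL = ½ × 45 × 131.25 = 2953.125.

Deadweight loss = $2953.125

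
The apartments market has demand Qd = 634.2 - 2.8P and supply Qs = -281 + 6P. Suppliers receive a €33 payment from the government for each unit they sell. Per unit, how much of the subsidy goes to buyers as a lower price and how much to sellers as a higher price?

Buyers gain €22.5 per unit; sellers gain €10.5 per unit

Pre-subsidy: 634.2 - 2.8P = -281 + 6P gives P* = 104, Q* = 343.
With the subsidy, sellers receive Ps = Pb + 33 for each unit, where Pb is the price buyers pay.
Supply in terms of Pb becomes Qs = -281 + 6(Pb + 33) = -83 + 6Pb. Setting this equal to demand: 634.2 - 2.8Pb = -83 + 6Pb, so Pb = 81.5.
Sellers receive Ps = 81.5 + 33 = 114.5; Q' = 634.2 − 2.8·81.5 = 406.
Buyers' price falls by P* − Pb = 104 − 81.5 = 22.5; sellers' price rises by Ps − P* = 114.5 − 104 = 10.5.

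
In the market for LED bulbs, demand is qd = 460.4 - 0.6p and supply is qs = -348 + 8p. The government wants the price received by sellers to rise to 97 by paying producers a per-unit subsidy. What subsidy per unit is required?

Required subsidy s = 43 per unit

At a seller price of 97, quantity supplied is -348 + 8·97 = 428.
Buyers absorb 428 only when they pay pb with 460.4 − 0.6·pb = 428, i.e. pb = 54.
s = ps − pb = 97 − 54 = 43.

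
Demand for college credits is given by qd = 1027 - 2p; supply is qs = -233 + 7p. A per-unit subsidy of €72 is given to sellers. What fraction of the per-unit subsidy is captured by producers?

Pre-subsidy: 1027 - 2p = -233 + 7p gives p* = 140, q* = 747.
With the subsidy, sellers receive ps = pb + 72 for each unit, where pb is the price buyers pay.
Supply in terms of pb becomes qs = -233 + 7(pb + 72) = 271 + 7pb. Setting this equal to demand: 1027 - 2pb = 271 + 7pb, so pb = 84.
Sellers receive ps = 84 + 72 = 156; q' = 1027 − 2·84 = 859.
Buyers' price falls by p* − pb = 140 − 84 = 56; sellers' price rises by ps − p* = 156 − 140 = 16.
So producers capture 16/72 = 2/9 of each unit of subsidy.

Producer share = 2/9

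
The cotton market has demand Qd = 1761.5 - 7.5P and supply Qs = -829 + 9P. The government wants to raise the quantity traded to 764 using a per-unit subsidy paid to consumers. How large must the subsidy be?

At Q = 764, invert demand for the buyer price: Pb = (1761.5 − 764)/7.5 = 133; invert supply for the seller price: Ps = (764 − (-829))/9 = 177.
The subsidy must fill the gap: s = Ps − Pb = 177 − 133 = 44.

Required subsidy s = 44 per unit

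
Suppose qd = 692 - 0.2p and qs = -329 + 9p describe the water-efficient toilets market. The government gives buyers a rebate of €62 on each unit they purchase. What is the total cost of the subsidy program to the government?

Pre-subsidy: 692 - 0.2p = -329 + 9p gives p* = 5105/46, q* = 30811/46.
With the rebate, buyers effectively pay pb = ps − 62, where ps is the price sellers receive.
Demand in terms of ps becomes qd = 692 − 0.2(ps − 62) = 704.4 - 0.2ps. Setting this equal to supply: 704.4 - 0.2ps = -329 + 9ps, so ps = 5167/46.
Buyers pay pb = 5167/46 − 62 = 2315/46; q' = -329 + 9·(5167/46) = 31369/46.
Government outlay = subsidy × quantity = 62 × 31369/46 = 972439/23.

Government cost = 972439/23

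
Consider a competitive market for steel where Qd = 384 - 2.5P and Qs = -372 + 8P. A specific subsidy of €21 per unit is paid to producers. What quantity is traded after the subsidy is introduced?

Pre-subsidy: 384 - 2.5P = -372 + 8P gives P* = 72, Q* = 204.
With the subsidy, sellers receive Ps = Pb + 21 for each unit, where Pb is the price buyers pay.
Supply in terms of Pb becomes Qs = -372 + 8(Pb + 21) = -204 + 8Pb. Setting this equal to demand: 384 - 2.5Pb = -204 + 8Pb, so Pb = 56.
Sellers receive Ps = 56 + 21 = 77; Q' = 384 − 2.5·56 = 244.

Q' = 244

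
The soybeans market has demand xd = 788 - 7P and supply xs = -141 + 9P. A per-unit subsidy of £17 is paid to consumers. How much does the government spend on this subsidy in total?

Government cost = £7624.5

Pre-subsidy: 788 - 7P = -141 + 9P gives P* = 58.0625, x* = 381.5625.
With the rebate, buyers effectively pay Pb = Ps − 17, where Ps is the price sellers receive.
Demand in terms of Ps becomes xd = 788 − 7(Ps − 17) = 907 - 7Ps. Setting this equal to supply: 907 - 7Ps = -141 + 9Ps, so Ps = 65.5.
Buyers pay Pb = 65.5 − 17 = 48.5; x' = -141 + 9·65.5 = 448.5.
Government outlay = subsidy × quantity = 17 × 448.5 = 7624.5.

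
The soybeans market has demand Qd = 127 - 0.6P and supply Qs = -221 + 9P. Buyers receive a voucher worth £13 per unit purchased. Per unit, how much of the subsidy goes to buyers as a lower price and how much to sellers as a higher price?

Pre-subsidy: 127 - 0.6P = -221 + 9P gives P* = 36.25, Q* = 105.25.
With the rebate, buyers effectively pay Pb = Ps − 13, where Ps is the price sellers receive.
Demand in terms of Ps becomes Qd = 127 − 0.6(Ps − 13) = 134.8 - 0.6Ps. Setting this equal to supply: 134.8 - 0.6Ps = -221 + 9Ps, so Ps = 37.0625.
Buyers pay Pb = 37.0625 − 13 = 24.0625; Q' = -221 + 9·37.0625 = 112.5625.
Buyers' price falls by P* − Pb = 36.25 − 24.0625 = 12.1875; sellers' price rises by Ps − P* = 37.0625 − 36.25 = 0.8125.

Buyers gain £12.1875 per unit; sellers gain £0.8125 per unit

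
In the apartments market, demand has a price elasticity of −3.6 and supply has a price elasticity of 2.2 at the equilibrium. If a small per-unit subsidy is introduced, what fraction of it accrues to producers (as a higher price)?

Producer share = 18/29

For a small subsidy around the equilibrium, the benefit split depends on the relative slopes, which at a point are proportional to the elasticities.
Buyer share = εs/(εs + |εd|) = 2.2/(2.2 + 3.6) = 11/29; seller share = |εd|/(εs + |εd|) = 18/29.
So producers capture 18/29 of the subsidy.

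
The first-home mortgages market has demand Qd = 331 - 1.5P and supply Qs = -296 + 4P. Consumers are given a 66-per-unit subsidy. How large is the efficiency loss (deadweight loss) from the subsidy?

Deadweight loss = 2376

Pre-subsidy: 331 - 1.5P = -296 + 4P gives P* = 114, Q* = 160.
With the rebate, buyers effectively pay Pb = Ps − 66, where Ps is the price sellers receive.
Demand in terms of Ps becomes Qd = 331 − 1.5(Ps − 66) = 430 - 1.5Ps. Setting this equal to supply: 430 - 1.5Ps = -296 + 4Ps, so Ps = 132.
Buyers pay Pb = 132 − 66 = 66; Q' = -296 + 4·132 = 232.
The subsidy expands output by 232 − 160 = 72 past the efficient level; on those units the gap between marginal cost and willingness to pay runs from 0 up to 66.
DWL = ½ × 66 × 72 = 2376.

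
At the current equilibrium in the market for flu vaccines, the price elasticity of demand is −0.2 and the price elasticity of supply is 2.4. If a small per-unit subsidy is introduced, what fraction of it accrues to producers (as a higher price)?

Producer share = 1/13

For a small subsidy around the equilibrium, the benefit split depends on the relative slopes, which at a point are proportional to the elasticities.
Buyer share = εs/(εs + |εd|) = 2.4/(2.4 + 0.2) = 12/13; seller share = |εd|/(εs + |εd|) = 1/13.
So producers capture 1/13 of the subsidy.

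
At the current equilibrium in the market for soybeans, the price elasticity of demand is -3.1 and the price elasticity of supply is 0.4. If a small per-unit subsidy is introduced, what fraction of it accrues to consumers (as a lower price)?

Consumer share = 4/35

For a small subsidy around the equilibrium, the benefit split depends on the relative slopes, which at a point are proportional to the elasticities.
Buyer share = εs/(εs + |εd|) = 0.4/(0.4 + 3.1) = 4/35; seller share = |εd|/(εs + |εd|) = 31/35.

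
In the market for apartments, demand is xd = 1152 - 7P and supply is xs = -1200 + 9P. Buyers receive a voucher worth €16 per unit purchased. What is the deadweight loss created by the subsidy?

Deadweight loss = €504

Pre-subsidy: 1152 - 7P = -1200 + 9P gives P* = 147, x* = 123.
With the rebate, buyers effectively pay Pb = Ps − 16, where Ps is the price sellers receive.
Demand in terms of Ps becomes xd = 1152 − 7(Ps − 16) = 1264 - 7Ps. Setting this equal to supply: 1264 - 7Ps = -1200 + 9Ps, so Ps = 154.
Buyers pay Pb = 154 − 16 = 138; x' = -1200 + 9·154 = 186.
The subsidy expands output by 186 − 123 = 63 past the efficient level; on those units the gap between marginal cost and willingness to pay runs from 0 up to 16.
DWL = ½ × 16 × 63 = 504.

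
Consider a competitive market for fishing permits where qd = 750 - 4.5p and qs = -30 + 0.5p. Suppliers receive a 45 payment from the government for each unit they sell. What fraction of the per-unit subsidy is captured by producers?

Producer share = 0.9

Pre-subsidy: 750 - 4.5p = -30 + 0.5p gives p* = 156, q* = 48.
With the subsidy, sellers receive ps = pb + 45 for each unit, where pb is the price buyers pay.
Supply in terms of pb becomes qs = -30 + 0.5(pb + 45) = -7.5 + 0.5pb. Setting this equal to demand: 750 - 4.5pb = -7.5 + 0.5pb, so pb = 151.5.
Sellers receive ps = 151.5 + 45 = 196.5; q' = 750 − 4.5·151.5 = 68.25.
Buyers' price falls by p* − pb = 156 − 151.5 = 4.5; sellers' price rises by ps − p* = 196.5 − 156 = 40.5.
So producers capture 40.5/45 = 0.9 of each unit of subsidy.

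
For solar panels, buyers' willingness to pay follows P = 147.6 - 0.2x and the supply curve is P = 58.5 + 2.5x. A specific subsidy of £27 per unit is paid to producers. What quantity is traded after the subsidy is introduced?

Pre-subsidy: 147.6 - 0.2x = 58.5 + 2.5x gives x* = 33 and P* = 141.
With the subsidy, sellers receive Ps = Pb + 27 for each unit, where Pb is the price buyers pay.
On the curves, Pb = 147.6 - 0.2x and Ps = 58.5 + 2.5x; the wedge Ps − Pb = 27 gives 58.5 + 2.5x − (147.6 - 0.2x) = 27, so x' = 43.
Then Pb = 147.6 − 0.2·43 = 139 and Ps = 58.5 + 2.5·43 = 166.

x' = 43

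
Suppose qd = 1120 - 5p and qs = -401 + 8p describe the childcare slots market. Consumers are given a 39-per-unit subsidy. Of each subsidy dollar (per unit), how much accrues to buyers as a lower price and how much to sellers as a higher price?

Buyers gain 24 per unit; sellers gain 15 per unit

Pre-subsidy: 1120 - 5p = -401 + 8p gives p* = 117, q* = 535.
With the rebate, buyers effectively pay pb = ps − 39, where ps is the price sellers receive.
Demand in terms of ps becomes qd = 1120 − 5(ps − 39) = 1315 - 5ps. Setting this equal to supply: 1315 - 5ps = -401 + 8ps, so ps = 132.
Buyers pay pb = 132 − 39 = 93; q' = -401 + 8·132 = 655.
Buyers' price falls by p* − pb = 117 − 93 = 24; sellers' price rises by ps − p* = 132 − 117 = 15.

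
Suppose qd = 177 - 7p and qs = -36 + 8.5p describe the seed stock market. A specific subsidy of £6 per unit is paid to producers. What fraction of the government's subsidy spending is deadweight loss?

DWL / government spending = 119/1073

Pre-subsidy: 177 - 7p = -36 + 8.5p gives p* = 426/31, q* = 2505/31.
With the subsidy, sellers receive ps = pb + 6 for each unit, where pb is the price buyers pay.
Supply in terms of pb becomes qs = -36 + 8.5(pb + 6) = 15 + 8.5pb. Setting this equal to demand: 177 - 7pb = 15 + 8.5pb, so pb = 324/31.
Sellers receive ps = 324/31 + 6 = 510/31; q' = 177 − 7·(324/31) = 3219/31.
ΔCS = ½(2505/31 + 3219/31)(426/31 − 324/31) = 291924/961; ΔPS = ½(2505/31 + 3219/31)(510/31 − 426/31) = 240408/961.
Government spending = 6 × 3219/31 = 19314/31.
DWL = ½ × 6 × (3219/31 − 2505/31) = 2142/31; fraction = (2142/31) / (19314/31) = 119/1073.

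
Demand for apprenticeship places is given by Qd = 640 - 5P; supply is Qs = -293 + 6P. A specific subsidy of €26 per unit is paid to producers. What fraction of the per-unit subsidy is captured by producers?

Pre-subsidy: 640 - 5P = -293 + 6P gives P* = 933/11, Q* = 2375/11.
With the subsidy, sellers receive Ps = Pb + 26 for each unit, where Pb is the price buyers pay.
Supply in terms of Pb becomes Qs = -293 + 6(Pb + 26) = -137 + 6Pb. Setting this equal to demand: 640 - 5Pb = -137 + 6Pb, so Pb = 777/11.
Sellers receive Ps = 777/11 + 26 = 1063/11; Q' = 640 − 5·(777/11) = 3155/11.
Buyers' price falls by P* − Pb = 933/11 − 777/11 = 156/11; sellers' price rises by Ps − P* = 1063/11 − 933/11 = 130/11.
So producers capture (130/11)/26 = 5/11 of each unit of subsidy.

Producer share = 5/11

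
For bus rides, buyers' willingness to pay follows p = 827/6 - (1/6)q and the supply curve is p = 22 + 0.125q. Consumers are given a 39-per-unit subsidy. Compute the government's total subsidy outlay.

Government cost = 144924/7

Pre-subsidy: 827/6 - (1/6)q = 22 + 0.125q gives q* = 2780/7 and p* = 1003/14.
With the rebate, buyers effectively pay pb = ps − 39, where ps is the price sellers receive.
On the curves, pb = 827/6 - (1/6)q and ps = 22 + 0.125q; the wedge ps − pb = 39 gives 22 + 0.125q − (827/6 - (1/6)q) = 39, so q' = 3716/7.
Then pb = 827/6 − (1/6)·(3716/7) = 691/14 and ps = 22 + 0.125·(3716/7) = 1237/14.
Government outlay = subsidy × quantity = 39 × 3716/7 = 144924/7.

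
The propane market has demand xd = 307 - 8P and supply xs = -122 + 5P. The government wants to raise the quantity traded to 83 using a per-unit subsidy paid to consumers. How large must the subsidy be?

Required subsidy s = 13 per unit

At x = 83, invert demand for the buyer price: Pb = (307 − 83)/8 = 28; invert supply for the seller price: Ps = (83 − (-122))/5 = 41.
The subsidy must fill the gap: s = Ps − Pb = 41 − 28 = 13.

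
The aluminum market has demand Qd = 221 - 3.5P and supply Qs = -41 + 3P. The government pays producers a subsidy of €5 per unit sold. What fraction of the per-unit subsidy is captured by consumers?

Pre-subsidy: 221 - 3.5P = -41 + 3P gives P* = 524/13, Q* = 1039/13.
With the subsidy, sellers receive Ps = Pb + 5 for each unit, where Pb is the price buyers pay.
Supply in terms of Pb becomes Qs = -41 + 3(Pb + 5) = -26 + 3Pb. Setting this equal to demand: 221 - 3.5Pb = -26 + 3Pb, so Pb = 38.
Sellers receive Ps = 38 + 5 = 43; Q' = 221 − 3.5·38 = 88.
Buyers' price falls by P* − Pb = 524/13 − 38 = 30/13; sellers' price rises by Ps − P* = 43 − 524/13 = 35/13.
So consumers capture (30/13)/5 = 6/13 of each unit of subsidy.

Consumer share = 6/13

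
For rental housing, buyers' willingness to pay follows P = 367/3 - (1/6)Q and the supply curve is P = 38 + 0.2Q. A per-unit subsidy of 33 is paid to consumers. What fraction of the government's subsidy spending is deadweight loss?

DWL / government spending = 0.140625

Pre-subsidy: 367/3 - (1/6)Q = 38 + 0.2Q gives Q* = 230 and P* = 84.
With the rebate, buyers effectively pay Pb = Ps − 33, where Ps is the price sellers receive.
On the curves, Pb = 367/3 - (1/6)Q and Ps = 38 + 0.2Q; the wedge Ps − Pb = 33 gives 38 + 0.2Q − (367/3 - (1/6)Q) = 33, so Q' = 320.
Then Pb = 367/3 − (1/6)·320 = 69 and Ps = 38 + 0.2·320 = 102.
ΔCS = ½(230 + 320)(84 − 69) = 4125; ΔPS = ½(230 + 320)(102 − 84) = 4950.
Government spending = 33 × 320 = 10560.
DWL = ½ × 33 × (320 − 230) = 1485; fraction = 1485 / 10560 = 0.140625.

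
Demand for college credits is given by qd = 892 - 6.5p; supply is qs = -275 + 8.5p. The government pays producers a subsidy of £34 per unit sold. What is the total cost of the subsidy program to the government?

Pre-subsidy: 892 - 6.5p = -275 + 8.5p gives p* = 77.8, q* = 386.3.
With the subsidy, sellers receive ps = pb + 34 for each unit, where pb is the price buyers pay.
Supply in terms of pb becomes qs = -275 + 8.5(pb + 34) = 14 + 8.5pb. Setting this equal to demand: 892 - 6.5pb = 14 + 8.5pb, so pb = 878/15.
Sellers receive ps = 878/15 + 34 = 1388/15; q' = 892 − 6.5·(878/15) = 7673/15.
Government outlay = subsidy × quantity = 34 × 7673/15 = 260882/15.

Government cost = 260882/15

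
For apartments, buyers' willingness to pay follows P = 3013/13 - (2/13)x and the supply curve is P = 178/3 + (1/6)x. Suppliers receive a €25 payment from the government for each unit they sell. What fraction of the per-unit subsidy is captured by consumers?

Consumer share = 0.48

Pre-subsidy: 3013/13 - (2/13)x = 178/3 + (1/6)x gives x* = 538 and P* = 149.
With the subsidy, sellers receive Ps = Pb + 25 for each unit, where Pb is the price buyers pay.
On the curves, Pb = 3013/13 - (2/13)x and Ps = 178/3 + (1/6)x; the wedge Ps − Pb = 25 gives 178/3 + (1/6)x − (3013/13 - (2/13)x) = 25, so x' = 616.
Then Pb = 3013/13 − (2/13)·616 = 137 and Ps = 178/3 + (1/6)·616 = 162.
Buyers' price falls by P* − Pb = 149 − 137 = 12; sellers' price rises by Ps − P* = 162 − 149 = 13.
So consumers capture 12/25 = 0.48 of each unit of subsidy.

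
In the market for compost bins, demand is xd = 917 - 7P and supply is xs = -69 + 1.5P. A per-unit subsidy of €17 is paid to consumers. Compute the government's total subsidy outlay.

Pre-subsidy: 917 - 7P = -69 + 1.5P gives P* = 116, x* = 105.
With the rebate, buyers effectively pay Pb = Ps − 17, where Ps is the price sellers receive.
Demand in terms of Ps becomes xd = 917 − 7(Ps − 17) = 1036 - 7Ps. Setting this equal to supply: 1036 - 7Ps = -69 + 1.5Ps, so Ps = 130.
Buyers pay Pb = 130 − 17 = 113; x' = -69 + 1.5·130 = 126.
Government outlay = subsidy × quantity = 17 × 126 = 2142.

Government cost = €2142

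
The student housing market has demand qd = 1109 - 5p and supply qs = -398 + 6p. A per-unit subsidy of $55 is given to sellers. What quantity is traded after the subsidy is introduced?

q' = 574

Pre-subsidy: 1109 - 5p = -398 + 6p gives p* = 137, q* = 424.
With the subsidy, sellers receive ps = pb + 55 for each unit, where pb is the price buyers pay.
Supply in terms of pb becomes qs = -398 + 6(pb + 55) = -68 + 6pb. Setting this equal to demand: 1109 - 5pb = -68 + 6pb, so pb = 107.
Sellers receive ps = 107 + 55 = 162; q' = 1109 − 5·107 = 574.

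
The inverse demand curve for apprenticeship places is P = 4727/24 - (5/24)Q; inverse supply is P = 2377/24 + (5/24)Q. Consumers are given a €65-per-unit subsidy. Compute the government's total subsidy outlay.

Government cost = €25415

Pre-subsidy: 4727/24 - (5/24)Q = 2377/24 + (5/24)Q gives Q* = 235 and P* = 148.
With the rebate, buyers effectively pay Pb = Ps − 65, where Ps is the price sellers receive.
On the curves, Pb = 4727/24 - (5/24)Q and Ps = 2377/24 + (5/24)Q; the wedge Ps − Pb = 65 gives 2377/24 + (5/24)Q − (4727/24 - (5/24)Q) = 65, so Q' = 391.
Then Pb = 4727/24 − (5/24)·391 = 115.5 and Ps = 2377/24 + (5/24)·391 = 180.5.
Government outlay = subsidy × quantity = 65 × 391 = 25415.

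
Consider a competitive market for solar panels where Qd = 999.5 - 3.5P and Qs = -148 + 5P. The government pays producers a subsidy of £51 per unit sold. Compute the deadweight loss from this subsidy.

Pre-subsidy: 999.5 - 3.5P = -148 + 5P gives P* = 135, Q* = 527.
With the subsidy, sellers receive Ps = Pb + 51 for each unit, where Pb is the price buyers pay.
Supply in terms of Pb becomes Qs = -148 + 5(Pb + 51) = 107 + 5Pb. Setting this equal to demand: 999.5 - 3.5Pb = 107 + 5Pb, so Pb = 105.
Sellers receive Ps = 105 + 51 = 156; Q' = 999.5 − 3.5·105 = 632.
The subsidy expands output by 632 − 527 = 105 past the efficient level; on those units the gap between marginal cost and willingness to pay runs from 0 up to 51.
DWL = ½ × 51 × 105 = 2677.5.

Deadweight loss = £2677.5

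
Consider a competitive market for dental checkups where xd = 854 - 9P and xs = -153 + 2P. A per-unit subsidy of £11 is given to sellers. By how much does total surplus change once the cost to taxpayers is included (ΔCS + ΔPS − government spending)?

Pre-subsidy: 854 - 9P = -153 + 2P gives P* = 1007/11, x* = 331/11.
With the subsidy, sellers receive Ps = Pb + 11 for each unit, where Pb is the price buyers pay.
Supply in terms of Pb becomes xs = -153 + 2(Pb + 11) = -131 + 2Pb. Setting this equal to demand: 854 - 9Pb = -131 + 2Pb, so Pb = 985/11.
Sellers receive Ps = 985/11 + 11 = 1106/11; x' = 854 − 9·(985/11) = 529/11.
ΔCS = ½(331/11 + 529/11)(1007/11 − 985/11) = 860/11; ΔPS = ½(331/11 + 529/11)(1106/11 − 1007/11) = 3870/11.
Government spending = 11 × 529/11 = 529.
Net change = 860/11 + 3870/11 − 529 = -99. The loss equals the DWL triangle ½·11·18.

Net change in total surplus = -£99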